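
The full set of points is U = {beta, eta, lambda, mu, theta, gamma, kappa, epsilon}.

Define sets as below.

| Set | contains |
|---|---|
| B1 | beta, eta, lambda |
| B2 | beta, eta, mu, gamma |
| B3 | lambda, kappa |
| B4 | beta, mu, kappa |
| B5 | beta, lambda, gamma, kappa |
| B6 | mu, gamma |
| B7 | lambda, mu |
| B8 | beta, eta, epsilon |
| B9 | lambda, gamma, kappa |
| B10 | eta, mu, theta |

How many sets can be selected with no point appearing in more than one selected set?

B3, B6, B8 are pairwise disjoint (B3={lambda,kappa}; B6={mu,gamma}; B8={beta,eta,epsilon}).
Every remaining set overlaps one of these, and no 4 of the listed sets are pairwise disjoint, so 3 is the maximum.

3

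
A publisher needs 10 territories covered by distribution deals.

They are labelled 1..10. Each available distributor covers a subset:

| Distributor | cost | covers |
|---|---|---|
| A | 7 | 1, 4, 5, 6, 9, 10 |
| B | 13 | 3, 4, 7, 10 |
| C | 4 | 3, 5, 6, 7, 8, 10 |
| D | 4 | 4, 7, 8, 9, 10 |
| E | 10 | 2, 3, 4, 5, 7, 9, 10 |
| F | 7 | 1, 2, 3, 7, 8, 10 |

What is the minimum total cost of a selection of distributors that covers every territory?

A, F together cover every territory (A ∪ F = {1, 2, 3, 4, 5, 6, 7, 8, 9, 10}); total cost 7 + 7 = 14.
The greedy pick C, D, F costs 15; no covering selection beats 14.

14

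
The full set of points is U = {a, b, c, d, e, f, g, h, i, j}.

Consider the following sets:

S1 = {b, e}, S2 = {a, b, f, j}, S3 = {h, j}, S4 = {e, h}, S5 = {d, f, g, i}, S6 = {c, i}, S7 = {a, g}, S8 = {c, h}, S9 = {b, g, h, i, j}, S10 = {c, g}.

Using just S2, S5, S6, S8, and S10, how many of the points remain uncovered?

Union of S2, S5, S6, S8, S10 = {a, b, c, d, f, g, h, i, j}.
Not covered: e — 1 point.

1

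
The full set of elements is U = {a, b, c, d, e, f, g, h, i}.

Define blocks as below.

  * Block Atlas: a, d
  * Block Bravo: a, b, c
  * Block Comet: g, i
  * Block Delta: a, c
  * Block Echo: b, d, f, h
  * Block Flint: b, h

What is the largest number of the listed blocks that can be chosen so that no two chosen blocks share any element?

Comet, Delta, Echo are pairwise disjoint (Comet={g,i}; Delta={a,c}; Echo={b,d,f,h}).
Every remaining block overlaps one of these, and no 4 of the listed blocks are pairwise disjoint, so 3 is the maximum.

3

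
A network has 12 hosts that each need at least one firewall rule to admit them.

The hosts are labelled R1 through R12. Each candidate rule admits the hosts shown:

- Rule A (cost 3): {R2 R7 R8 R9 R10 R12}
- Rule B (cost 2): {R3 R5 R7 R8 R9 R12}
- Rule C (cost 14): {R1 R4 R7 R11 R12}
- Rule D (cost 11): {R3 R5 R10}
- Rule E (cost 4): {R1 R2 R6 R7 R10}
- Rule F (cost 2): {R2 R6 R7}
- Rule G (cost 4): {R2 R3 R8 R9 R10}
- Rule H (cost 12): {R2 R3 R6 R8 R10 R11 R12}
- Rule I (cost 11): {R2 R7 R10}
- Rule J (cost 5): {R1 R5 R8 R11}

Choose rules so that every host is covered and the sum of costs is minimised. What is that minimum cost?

B, C, E together cover every host (B ∪ C ∪ E = {R1, R2, R3, R4, R5, R6, R7, R8, R9, R10, R11, R12}); total cost 2 + 14 + 4 = 20.
The greedy pick B, E, J, C costs 25; no covering selection beats 20.

20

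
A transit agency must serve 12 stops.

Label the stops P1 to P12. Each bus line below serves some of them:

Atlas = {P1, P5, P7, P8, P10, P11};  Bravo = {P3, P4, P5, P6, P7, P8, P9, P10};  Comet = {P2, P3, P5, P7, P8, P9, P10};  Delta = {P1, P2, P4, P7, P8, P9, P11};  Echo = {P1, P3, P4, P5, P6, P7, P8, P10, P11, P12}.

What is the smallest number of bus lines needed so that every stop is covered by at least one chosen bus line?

Comet and Echo together: Comet ∪ Echo = {P1, P2, P3, P4, P5, P6, P7, P8, P9, P10, P11, P12} — every stop is covered.
No single bus line has all 12 stops (the largest, Echo, has 10), so 2 is optimal.

2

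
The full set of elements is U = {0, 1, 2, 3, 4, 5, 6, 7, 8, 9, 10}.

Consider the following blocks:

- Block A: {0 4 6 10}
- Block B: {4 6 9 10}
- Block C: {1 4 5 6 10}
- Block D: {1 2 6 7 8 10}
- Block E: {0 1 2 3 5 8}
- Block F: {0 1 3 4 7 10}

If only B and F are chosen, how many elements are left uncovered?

3

Union of B, F = {0, 1, 3, 4, 6, 7, 9, 10}.
Not covered: 2, 5, 8 — 3 elements.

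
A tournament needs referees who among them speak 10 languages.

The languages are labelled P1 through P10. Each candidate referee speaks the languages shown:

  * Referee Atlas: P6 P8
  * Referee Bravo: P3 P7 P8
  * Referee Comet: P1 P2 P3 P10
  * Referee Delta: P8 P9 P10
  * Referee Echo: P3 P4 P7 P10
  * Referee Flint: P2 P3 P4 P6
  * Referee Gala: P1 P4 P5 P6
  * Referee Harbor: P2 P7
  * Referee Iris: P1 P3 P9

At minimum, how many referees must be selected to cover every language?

Delta and Echo and Gala and Harbor together: Delta ∪ Echo ∪ Gala ∪ Harbor = {P1, P2, P3, P4, P5, P6, P7, P8, P9, P10} — every language is covered.
No 3 of the 9 referees cover everything (all 84 combinations miss at least one language), so 4 is optimal.

4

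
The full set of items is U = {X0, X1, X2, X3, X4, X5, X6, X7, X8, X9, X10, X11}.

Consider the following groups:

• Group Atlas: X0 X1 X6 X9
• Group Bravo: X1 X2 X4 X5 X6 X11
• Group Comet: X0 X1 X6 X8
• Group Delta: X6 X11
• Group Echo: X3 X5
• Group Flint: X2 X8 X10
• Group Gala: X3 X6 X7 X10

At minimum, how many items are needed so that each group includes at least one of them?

The 3 items {X5, X6, X8} hit every group.
The groups Delta, Echo, Flint are pairwise disjoint, so any hitting set needs a separate item for each — at least 3. Hence 3 is optimal.

3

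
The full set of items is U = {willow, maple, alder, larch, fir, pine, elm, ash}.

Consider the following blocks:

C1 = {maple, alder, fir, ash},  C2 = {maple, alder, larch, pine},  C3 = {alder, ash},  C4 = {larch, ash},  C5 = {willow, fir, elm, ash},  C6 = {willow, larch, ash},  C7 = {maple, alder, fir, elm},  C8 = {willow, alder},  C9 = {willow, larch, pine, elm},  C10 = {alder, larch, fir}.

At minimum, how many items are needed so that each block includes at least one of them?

3

H = {alder, elm, ash} meets every block (each contains at least one member of H), and |H| = 3.
No choice of 2 items meets every block, so 3 is the minimum.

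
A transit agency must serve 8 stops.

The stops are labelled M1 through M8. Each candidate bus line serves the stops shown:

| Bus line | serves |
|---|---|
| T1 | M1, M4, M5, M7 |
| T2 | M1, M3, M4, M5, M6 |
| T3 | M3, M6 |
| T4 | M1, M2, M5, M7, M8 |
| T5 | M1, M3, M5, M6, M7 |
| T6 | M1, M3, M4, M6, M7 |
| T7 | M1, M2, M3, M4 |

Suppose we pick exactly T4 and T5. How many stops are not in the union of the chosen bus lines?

Union of T4, T5 = {M1, M2, M3, M5, M6, M7, M8}.
Not covered: M4 — 1 stop.

1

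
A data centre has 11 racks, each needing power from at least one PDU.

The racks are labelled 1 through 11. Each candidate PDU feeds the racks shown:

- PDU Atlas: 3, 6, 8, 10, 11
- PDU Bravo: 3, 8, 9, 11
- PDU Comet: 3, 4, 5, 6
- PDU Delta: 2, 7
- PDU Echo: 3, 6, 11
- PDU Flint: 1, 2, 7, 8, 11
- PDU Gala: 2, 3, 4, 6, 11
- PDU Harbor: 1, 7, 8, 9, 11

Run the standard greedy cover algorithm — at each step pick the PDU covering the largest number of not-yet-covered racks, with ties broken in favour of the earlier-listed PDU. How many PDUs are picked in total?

Greedy: pick Atlas (covers 5 new) → pick Flint (covers 3 new) → pick Comet (covers 2 new) → pick Bravo (covers 1 new). Total picks: 4.

4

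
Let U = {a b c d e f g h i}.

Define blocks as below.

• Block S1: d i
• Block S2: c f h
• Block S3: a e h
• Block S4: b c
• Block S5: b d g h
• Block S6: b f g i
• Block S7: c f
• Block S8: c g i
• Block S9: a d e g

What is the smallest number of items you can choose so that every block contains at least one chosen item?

Take T = {c, g, h, i}. Each listed block contains at least one of these, so T is a hitting set of size 4.
No choice of 3 items meets every block, so 4 is the minimum.

4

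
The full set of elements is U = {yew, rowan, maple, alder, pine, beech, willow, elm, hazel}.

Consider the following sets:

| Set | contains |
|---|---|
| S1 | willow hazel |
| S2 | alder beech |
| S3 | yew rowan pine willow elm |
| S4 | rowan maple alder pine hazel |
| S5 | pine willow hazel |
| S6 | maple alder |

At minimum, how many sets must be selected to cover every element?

Take {S2, S3, S4}. Their union is {yew, rowan, maple, alder, pine, beech, willow, elm, hazel}, which is all 9 elements.
Only S3 contains yew, so S3 is forced; the remaining 4 elements need at least 2 more sets (each remaining set adds at most 3) — so at least 3 sets are needed, and 3 is optimal.

3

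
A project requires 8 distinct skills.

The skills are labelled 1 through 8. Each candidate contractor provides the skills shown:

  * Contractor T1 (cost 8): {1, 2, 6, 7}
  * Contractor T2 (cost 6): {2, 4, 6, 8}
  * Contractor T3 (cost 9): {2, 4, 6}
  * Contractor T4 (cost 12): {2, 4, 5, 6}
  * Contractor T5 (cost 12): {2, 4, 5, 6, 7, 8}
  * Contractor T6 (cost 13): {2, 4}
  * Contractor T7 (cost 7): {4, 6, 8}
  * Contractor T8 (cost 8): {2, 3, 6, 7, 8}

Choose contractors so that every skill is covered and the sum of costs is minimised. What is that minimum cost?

28

T1, T5, T8 together cover every skill (T1 ∪ T5 ∪ T8 = {1, 2, 3, 4, 5, 6, 7, 8}); total cost 8 + 12 + 8 = 28.
The greedy pick T2, T1, T8, T4 costs 34; no covering selection beats 28.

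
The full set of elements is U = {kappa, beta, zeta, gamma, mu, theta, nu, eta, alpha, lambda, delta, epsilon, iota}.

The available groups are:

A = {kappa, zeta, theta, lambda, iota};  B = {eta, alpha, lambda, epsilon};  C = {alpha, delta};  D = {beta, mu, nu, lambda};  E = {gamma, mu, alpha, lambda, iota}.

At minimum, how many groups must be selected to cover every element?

A and B and C and D and E together: A ∪ B ∪ C ∪ D ∪ E = {kappa, beta, zeta, gamma, mu, theta, nu, eta, alpha, lambda, delta, epsilon, iota} — every element is covered.
No 4 of the 5 groups cover everything (all 5 combinations miss at least one element), so 5 is optimal.

5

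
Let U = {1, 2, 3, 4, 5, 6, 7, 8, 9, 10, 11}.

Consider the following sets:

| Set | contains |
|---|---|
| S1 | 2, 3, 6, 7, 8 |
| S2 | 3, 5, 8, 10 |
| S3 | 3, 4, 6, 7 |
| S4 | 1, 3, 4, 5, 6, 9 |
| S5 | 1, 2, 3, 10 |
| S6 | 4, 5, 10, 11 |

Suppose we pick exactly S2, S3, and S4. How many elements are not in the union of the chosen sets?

2

Union of S2, S3, S4 = {1, 3, 4, 5, 6, 7, 8, 9, 10}.
Not covered: 2, 11 — 2 elements.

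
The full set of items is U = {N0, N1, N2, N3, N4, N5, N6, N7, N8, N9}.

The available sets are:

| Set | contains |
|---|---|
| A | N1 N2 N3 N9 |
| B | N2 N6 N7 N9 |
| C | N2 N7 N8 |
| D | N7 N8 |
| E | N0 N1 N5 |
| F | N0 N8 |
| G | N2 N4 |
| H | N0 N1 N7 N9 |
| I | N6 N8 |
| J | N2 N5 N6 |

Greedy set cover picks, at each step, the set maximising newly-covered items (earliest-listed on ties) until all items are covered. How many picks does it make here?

Greedy: pick A (covers 4 new) → pick B (covers 2 new) → pick E (covers 2 new) → pick C (covers 1 new) → pick G (covers 1 new). Total picks: 5.

5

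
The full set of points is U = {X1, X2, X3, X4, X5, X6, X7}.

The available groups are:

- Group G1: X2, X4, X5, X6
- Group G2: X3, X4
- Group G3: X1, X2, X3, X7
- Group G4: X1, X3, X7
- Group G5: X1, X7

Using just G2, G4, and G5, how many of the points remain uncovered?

Union of G2, G4, G5 = {X1, X3, X4, X7}.
Not covered: X2, X5, X6 — 3 points.

3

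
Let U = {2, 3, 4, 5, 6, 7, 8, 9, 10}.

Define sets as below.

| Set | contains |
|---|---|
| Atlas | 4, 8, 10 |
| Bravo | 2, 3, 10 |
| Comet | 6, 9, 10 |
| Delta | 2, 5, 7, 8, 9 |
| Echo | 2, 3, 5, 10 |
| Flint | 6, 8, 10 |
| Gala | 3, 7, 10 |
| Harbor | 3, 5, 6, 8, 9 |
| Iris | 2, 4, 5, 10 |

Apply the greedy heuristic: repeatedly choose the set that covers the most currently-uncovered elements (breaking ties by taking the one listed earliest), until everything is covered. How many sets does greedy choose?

3

Greedy: pick Delta (covers 5 new) → pick Atlas (covers 2 new) → pick Harbor (covers 2 new). Total picks: 3.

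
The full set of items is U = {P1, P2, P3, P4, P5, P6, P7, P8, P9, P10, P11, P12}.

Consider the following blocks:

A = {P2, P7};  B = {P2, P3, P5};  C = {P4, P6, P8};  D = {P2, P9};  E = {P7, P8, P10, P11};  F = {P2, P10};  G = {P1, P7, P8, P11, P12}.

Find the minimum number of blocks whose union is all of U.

B and C and D and F and G together: B ∪ C ∪ D ∪ F ∪ G = {P1, P2, P3, P4, P5, P6, P7, P8, P9, P10, P11, P12} — every item is covered.
No 4 of the 7 blocks cover everything (all 35 combinations miss at least one item), so 5 is optimal.

5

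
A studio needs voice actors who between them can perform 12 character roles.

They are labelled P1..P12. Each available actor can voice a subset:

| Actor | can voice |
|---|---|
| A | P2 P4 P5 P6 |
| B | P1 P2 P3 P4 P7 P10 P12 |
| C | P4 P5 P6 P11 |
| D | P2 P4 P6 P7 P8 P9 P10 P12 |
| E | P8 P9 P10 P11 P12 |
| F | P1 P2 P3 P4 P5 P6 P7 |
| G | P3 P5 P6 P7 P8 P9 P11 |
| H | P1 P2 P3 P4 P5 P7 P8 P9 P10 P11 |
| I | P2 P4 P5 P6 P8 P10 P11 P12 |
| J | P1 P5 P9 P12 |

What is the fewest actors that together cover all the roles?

2

H and I together: H ∪ I = {P1, P2, P3, P4, P5, P6, P7, P8, P9, P10, P11, P12} — every role is covered.
No single actor has all 12 roles (the largest, H, has 10), so 2 is optimal.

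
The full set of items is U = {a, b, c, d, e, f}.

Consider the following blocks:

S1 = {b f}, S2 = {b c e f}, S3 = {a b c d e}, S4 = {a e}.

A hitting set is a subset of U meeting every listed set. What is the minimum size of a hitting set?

2

Take H = {a, b}. Each listed block contains at least one of these, so H is a hitting set of size 2.
The blocks S1, S4 are pairwise disjoint, so any hitting set needs a separate item for each — at least 2. Hence 2 is optimal.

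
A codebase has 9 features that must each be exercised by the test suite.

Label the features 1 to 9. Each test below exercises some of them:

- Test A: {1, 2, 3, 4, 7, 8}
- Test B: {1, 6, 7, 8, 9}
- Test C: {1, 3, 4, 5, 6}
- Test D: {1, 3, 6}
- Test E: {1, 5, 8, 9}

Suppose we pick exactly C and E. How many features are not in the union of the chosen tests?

2

Union of C, E = {1, 3, 4, 5, 6, 8, 9}.
Not covered: 2, 7 — 2 features.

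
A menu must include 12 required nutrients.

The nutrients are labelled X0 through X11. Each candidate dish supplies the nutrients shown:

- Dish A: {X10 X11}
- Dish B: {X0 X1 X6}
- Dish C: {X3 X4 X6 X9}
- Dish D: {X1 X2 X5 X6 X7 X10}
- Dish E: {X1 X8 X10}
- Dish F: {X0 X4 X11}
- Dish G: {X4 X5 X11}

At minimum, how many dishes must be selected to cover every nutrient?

4

C and D and E and F together: C ∪ D ∪ E ∪ F = {X0, X1, X2, X3, X4, X5, X6, X7, X8, X9, X10, X11} — every nutrient is covered.
Only E contains X8, so E is forced; the remaining 9 nutrients need at least 3 more dishes (each remaining dish adds at most 4) — so at least 4 dishes are needed, and 4 is optimal.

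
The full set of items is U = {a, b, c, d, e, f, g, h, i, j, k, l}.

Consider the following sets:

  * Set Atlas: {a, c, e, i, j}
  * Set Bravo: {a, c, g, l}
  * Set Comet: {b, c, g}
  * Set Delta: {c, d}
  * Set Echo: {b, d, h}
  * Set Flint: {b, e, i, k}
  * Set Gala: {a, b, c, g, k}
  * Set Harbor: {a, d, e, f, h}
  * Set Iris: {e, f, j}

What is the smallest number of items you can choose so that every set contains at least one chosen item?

3

Take T = {b, c, e}. Each listed set contains at least one of these, so T is a hitting set of size 3.
The sets Bravo, Echo, Iris are pairwise disjoint, so any hitting set needs a separate item for each — at least 3. Hence 3 is optimal.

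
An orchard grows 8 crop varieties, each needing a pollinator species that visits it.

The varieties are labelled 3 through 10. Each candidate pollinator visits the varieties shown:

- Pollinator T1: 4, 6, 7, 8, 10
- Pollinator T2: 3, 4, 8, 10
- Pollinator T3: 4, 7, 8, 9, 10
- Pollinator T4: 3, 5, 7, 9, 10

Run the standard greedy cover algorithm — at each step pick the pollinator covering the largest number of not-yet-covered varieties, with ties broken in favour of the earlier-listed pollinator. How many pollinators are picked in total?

Greedy: pick T1 (covers 5 new) → pick T4 (covers 3 new). Total picks: 2.

2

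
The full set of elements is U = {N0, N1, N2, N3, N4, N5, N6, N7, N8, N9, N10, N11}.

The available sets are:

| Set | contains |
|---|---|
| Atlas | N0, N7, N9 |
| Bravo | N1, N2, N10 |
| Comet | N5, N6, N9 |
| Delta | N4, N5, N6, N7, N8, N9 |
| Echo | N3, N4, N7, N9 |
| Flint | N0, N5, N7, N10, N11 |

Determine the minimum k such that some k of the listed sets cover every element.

4

Take {Bravo, Delta, Echo, Flint}. Their union is {N0, N1, N2, N3, N4, N5, N6, N7, N8, N9, N10, N11}, which is all 12 elements.
No 3 of the 6 sets cover everything (all 20 combinations miss at least one element), so 4 is optimal.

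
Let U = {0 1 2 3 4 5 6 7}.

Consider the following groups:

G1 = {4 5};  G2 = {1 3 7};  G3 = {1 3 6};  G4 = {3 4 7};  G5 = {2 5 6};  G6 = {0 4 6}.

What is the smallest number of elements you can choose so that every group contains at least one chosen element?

The 3 elements {4, 6, 7} hit every group.
No choice of 2 elements meets every group, so 3 is the minimum.

3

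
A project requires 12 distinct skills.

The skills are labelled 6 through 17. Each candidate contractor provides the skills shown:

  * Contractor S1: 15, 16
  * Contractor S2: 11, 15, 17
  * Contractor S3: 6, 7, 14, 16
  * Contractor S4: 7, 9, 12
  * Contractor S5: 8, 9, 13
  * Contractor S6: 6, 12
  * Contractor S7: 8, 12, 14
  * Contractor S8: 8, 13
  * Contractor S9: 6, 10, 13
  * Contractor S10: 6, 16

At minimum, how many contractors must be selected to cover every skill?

5

Take {S2, S3, S5, S6, S9}. Their union is {6, 7, 8, 9, 10, 11, 12, 13, 14, 15, 16, 17}, which is all 12 skills.
No 4 of the 10 contractors cover everything (all 210 combinations miss at least one skill), so 5 is optimal.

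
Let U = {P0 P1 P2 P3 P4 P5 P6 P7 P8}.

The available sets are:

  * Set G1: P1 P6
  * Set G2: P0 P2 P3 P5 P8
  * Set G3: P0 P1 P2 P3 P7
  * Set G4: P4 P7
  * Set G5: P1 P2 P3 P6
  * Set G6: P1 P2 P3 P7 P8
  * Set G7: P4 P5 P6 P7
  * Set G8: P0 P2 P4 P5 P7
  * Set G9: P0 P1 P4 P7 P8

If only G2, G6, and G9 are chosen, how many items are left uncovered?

Union of G2, G6, G9 = {P0, P1, P2, P3, P4, P5, P7, P8}.
Not covered: P6 — 1 item.

1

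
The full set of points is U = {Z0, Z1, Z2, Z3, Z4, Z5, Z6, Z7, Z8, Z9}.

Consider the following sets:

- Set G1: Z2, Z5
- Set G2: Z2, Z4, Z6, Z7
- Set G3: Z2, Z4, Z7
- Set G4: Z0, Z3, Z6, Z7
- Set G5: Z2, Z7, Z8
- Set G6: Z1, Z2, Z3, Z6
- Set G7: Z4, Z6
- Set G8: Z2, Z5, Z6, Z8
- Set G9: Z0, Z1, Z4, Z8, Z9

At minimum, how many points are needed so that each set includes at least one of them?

The 3 points {Z0, Z2, Z6} hit every set.
No choice of 2 points meets every set, so 3 is the minimum.

3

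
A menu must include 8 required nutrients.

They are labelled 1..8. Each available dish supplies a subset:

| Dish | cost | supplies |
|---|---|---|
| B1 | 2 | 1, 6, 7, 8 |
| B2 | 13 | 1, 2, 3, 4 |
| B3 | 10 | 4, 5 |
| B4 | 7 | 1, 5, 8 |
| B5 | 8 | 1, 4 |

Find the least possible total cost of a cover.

B1, B2, B4 together cover every nutrient (B1 ∪ B2 ∪ B4 = {1, 2, 3, 4, 5, 6, 7, 8}); total cost 2 + 13 + 7 = 22.
No covering selection has total cost below 22.

22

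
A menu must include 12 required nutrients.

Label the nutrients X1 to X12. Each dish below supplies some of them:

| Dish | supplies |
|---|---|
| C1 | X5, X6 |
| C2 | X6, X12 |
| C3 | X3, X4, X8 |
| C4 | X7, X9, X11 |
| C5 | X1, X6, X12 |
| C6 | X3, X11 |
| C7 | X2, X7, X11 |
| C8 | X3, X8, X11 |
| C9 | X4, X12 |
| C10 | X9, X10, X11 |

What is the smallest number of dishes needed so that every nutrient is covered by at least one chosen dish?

Take {C1, C3, C5, C7, C10}. Their union is {X1, X2, X3, X4, X5, X6, X7, X8, X9, X10, X11, X12}, which is all 12 nutrients.
Only C1 contains X5, so C1 is forced; the remaining 10 nutrients need at least 4 more dishes (each remaining dish adds at most 3) — so at least 5 dishes are needed, and 5 is optimal.

5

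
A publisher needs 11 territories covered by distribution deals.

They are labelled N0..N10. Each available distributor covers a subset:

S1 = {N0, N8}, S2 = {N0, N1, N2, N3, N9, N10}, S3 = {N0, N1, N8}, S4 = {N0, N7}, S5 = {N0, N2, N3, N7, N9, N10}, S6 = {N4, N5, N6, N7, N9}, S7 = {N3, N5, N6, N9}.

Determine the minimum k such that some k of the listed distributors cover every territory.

3

Take {S1, S2, S6}. Their union is {N0, N1, N2, N3, N4, N5, N6, N7, N8, N9, N10}, which is all 11 territories.
Only S6 contains N4, so S6 is forced; the remaining 6 territories need at least 2 more distributors (each remaining distributor adds at most 5) — so at least 3 distributors are needed, and 3 is optimal.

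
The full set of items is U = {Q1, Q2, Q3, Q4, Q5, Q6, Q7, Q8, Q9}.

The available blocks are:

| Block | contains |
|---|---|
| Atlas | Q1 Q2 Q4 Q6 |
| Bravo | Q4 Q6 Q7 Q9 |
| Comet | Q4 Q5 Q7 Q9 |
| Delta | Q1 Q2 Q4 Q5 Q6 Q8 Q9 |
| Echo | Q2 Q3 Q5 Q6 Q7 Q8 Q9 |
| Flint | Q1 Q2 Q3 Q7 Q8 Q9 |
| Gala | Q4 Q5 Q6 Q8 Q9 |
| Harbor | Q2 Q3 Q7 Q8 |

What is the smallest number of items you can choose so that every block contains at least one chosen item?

2

Take H = {Q6, Q7}. Each listed block contains at least one of these, so H is a hitting set of size 2.
No single item lies in every block, so at least 2 are needed and 2 is optimal.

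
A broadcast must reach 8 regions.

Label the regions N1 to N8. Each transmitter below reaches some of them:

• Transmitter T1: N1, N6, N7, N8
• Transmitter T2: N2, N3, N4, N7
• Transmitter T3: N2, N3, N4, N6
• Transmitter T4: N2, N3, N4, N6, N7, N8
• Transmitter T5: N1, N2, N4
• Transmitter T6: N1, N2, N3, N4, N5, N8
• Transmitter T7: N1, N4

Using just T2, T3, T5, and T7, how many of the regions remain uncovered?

2

Union of T2, T3, T5, T7 = {N1, N2, N3, N4, N6, N7}.
Not covered: N5, N8 — 2 regions.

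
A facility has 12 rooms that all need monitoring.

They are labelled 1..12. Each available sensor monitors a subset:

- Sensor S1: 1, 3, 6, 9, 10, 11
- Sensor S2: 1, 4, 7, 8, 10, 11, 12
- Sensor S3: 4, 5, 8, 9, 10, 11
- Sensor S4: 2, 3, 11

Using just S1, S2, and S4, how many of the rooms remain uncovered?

Union of S1, S2, S4 = {1, 2, 3, 4, 6, 7, 8, 9, 10, 11, 12}.
Not covered: 5 — 1 room.

1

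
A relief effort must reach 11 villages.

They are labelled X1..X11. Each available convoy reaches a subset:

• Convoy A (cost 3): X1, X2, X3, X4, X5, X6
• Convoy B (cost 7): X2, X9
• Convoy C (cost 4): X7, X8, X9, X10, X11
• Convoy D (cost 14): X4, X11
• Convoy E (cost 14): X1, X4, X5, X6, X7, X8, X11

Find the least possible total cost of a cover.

7

A, C together cover every village (A ∪ C = {X1, X2, X3, X4, X5, X6, X7, X8, X9, X10, X11}); total cost 3 + 4 = 7.
No covering selection has total cost below 7.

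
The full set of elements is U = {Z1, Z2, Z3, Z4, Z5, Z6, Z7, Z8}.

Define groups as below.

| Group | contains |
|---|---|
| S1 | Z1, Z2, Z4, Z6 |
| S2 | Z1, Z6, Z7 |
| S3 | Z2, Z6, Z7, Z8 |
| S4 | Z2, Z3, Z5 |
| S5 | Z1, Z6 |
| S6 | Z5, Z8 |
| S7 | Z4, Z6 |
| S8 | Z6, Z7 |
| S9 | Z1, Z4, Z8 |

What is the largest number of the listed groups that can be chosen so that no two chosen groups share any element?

S4, S8, S9 are pairwise disjoint (S4={Z2,Z3,Z5}; S8={Z6,Z7}; S9={Z1,Z4,Z8}).
Every remaining group overlaps one of these, and no 4 of the listed groups are pairwise disjoint, so 3 is the maximum.

3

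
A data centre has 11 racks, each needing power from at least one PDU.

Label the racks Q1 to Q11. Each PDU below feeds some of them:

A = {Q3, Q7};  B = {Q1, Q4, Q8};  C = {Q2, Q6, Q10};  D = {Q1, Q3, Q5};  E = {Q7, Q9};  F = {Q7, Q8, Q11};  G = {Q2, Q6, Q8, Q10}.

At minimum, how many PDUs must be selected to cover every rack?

B and C and D and E and F together: B ∪ C ∪ D ∪ E ∪ F = {Q1, Q2, Q3, Q4, Q5, Q6, Q7, Q8, Q9, Q10, Q11} — every rack is covered.
No 4 of the 7 PDUs cover everything (all 35 combinations miss at least one rack), so 5 is optimal.

5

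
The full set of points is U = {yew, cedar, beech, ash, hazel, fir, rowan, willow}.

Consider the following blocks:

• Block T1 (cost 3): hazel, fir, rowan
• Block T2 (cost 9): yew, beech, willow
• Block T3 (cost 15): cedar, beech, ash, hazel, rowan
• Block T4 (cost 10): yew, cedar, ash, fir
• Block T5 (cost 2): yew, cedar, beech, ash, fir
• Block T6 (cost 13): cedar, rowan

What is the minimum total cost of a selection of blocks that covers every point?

14

T1, T2, T5 together cover every point (T1 ∪ T2 ∪ T5 = {yew, cedar, beech, ash, hazel, fir, rowan, willow}); total cost 3 + 9 + 2 = 14.
No covering selection has total cost below 14.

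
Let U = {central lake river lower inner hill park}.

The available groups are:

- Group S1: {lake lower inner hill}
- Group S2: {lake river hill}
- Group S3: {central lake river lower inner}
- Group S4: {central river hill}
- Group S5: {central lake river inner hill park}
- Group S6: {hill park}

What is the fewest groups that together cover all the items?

S3 and S6 cover everything between them: the union {central, lake, river, lower, inner, hill, park} is all of U.
No single group has all 7 items (the largest, S5, has 6), so 2 is optimal.

2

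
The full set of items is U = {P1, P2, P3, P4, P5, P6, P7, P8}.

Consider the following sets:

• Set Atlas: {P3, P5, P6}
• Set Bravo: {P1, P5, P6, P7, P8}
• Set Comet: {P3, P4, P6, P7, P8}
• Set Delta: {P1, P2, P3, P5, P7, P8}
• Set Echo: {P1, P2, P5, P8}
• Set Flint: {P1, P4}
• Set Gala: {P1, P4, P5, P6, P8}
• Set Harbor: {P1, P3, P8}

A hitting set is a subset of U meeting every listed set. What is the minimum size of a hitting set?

2

H = {P1, P6} meets every set (each contains at least one member of H), and |H| = 2.
The sets Atlas, Flint are pairwise disjoint, so any hitting set needs a separate item for each — at least 2. Hence 2 is optimal.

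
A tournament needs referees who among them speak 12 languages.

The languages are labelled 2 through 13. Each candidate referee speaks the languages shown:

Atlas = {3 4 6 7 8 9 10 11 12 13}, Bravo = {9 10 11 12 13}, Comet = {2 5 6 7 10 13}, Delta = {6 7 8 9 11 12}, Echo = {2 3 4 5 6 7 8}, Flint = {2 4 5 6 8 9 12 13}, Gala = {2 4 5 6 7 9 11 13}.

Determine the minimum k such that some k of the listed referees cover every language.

2

Bravo and Echo together: Bravo ∪ Echo = {2, 3, 4, 5, 6, 7, 8, 9, 10, 11, 12, 13} — every language is covered.
No single referee has all 12 languages (the largest, Atlas, has 10), so 2 is optimal.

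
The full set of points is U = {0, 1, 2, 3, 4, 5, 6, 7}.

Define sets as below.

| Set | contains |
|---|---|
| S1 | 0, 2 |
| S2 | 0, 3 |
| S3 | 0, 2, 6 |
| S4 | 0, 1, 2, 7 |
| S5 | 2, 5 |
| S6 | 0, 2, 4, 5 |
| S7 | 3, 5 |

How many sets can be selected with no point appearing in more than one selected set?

2

S1, S7 are pairwise disjoint (S1={0,2}; S7={3,5}).
Every remaining set overlaps one of these, and no 3 of the listed sets are pairwise disjoint, so 2 is the maximum.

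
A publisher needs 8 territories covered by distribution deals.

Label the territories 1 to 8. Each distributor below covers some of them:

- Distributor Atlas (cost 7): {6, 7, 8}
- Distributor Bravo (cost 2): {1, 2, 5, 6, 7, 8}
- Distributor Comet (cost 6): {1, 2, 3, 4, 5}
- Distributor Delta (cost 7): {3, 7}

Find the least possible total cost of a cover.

8

Bravo, Comet together cover every territory (Bravo ∪ Comet = {1, 2, 3, 4, 5, 6, 7, 8}); total cost 2 + 6 = 8.
No covering selection has total cost below 8.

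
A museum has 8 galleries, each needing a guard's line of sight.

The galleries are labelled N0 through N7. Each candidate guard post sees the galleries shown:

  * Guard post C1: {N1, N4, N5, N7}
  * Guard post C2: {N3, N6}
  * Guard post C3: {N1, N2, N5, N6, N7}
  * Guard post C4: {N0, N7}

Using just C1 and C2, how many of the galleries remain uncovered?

Union of C1, C2 = {N1, N3, N4, N5, N6, N7}.
Not covered: N0, N2 — 2 galleries.

2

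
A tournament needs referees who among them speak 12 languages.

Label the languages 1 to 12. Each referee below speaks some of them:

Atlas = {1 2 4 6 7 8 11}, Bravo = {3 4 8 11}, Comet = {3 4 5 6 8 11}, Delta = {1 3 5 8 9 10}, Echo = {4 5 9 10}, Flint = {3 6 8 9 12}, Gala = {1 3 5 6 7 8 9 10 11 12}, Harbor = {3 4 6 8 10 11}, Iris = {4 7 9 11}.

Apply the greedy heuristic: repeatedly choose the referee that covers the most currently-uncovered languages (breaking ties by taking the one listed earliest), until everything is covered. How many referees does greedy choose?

2

Greedy: pick Gala (covers 10 new) → pick Atlas (covers 2 new). Total picks: 2.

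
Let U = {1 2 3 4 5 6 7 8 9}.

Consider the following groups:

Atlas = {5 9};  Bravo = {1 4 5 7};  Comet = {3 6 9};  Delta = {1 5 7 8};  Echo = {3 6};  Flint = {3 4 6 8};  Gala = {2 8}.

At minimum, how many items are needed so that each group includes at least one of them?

Take H = {5, 6, 8}. Each listed group contains at least one of these, so H is a hitting set of size 3.
The groups Bravo, Comet, Gala are pairwise disjoint, so any hitting set needs a separate item for each — at least 3. Hence 3 is optimal.

3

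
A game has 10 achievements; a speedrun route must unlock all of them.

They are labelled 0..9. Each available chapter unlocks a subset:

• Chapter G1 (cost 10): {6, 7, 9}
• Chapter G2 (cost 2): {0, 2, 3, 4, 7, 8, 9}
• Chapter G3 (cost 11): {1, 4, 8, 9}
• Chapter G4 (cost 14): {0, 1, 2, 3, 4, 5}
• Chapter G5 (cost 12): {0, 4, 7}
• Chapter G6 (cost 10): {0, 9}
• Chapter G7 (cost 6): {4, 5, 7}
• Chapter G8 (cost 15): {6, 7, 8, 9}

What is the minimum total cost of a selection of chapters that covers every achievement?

26

G1, G2, G4 together cover every achievement (G1 ∪ G2 ∪ G4 = {0, 1, 2, 3, 4, 5, 6, 7, 8, 9}); total cost 10 + 2 + 14 = 26.
The greedy pick G2, G7, G1, G3 costs 29; no covering selection beats 26.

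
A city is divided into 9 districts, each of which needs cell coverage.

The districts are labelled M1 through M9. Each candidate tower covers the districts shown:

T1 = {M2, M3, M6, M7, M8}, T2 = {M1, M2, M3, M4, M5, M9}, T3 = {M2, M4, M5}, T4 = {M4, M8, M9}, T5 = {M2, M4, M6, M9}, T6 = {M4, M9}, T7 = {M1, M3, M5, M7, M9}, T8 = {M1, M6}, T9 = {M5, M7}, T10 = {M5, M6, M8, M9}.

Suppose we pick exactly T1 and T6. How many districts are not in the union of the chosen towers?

Union of T1, T6 = {M2, M3, M4, M6, M7, M8, M9}.
Not covered: M1, M5 — 2 districts.

2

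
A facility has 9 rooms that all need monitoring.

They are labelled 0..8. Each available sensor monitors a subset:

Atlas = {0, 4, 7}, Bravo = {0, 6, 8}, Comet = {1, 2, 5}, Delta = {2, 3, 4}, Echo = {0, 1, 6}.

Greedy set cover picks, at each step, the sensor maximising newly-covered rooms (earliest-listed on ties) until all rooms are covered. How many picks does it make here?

Greedy: pick Atlas (covers 3 new) → pick Comet (covers 3 new) → pick Bravo (covers 2 new) → pick Delta (covers 1 new). Total picks: 4.

4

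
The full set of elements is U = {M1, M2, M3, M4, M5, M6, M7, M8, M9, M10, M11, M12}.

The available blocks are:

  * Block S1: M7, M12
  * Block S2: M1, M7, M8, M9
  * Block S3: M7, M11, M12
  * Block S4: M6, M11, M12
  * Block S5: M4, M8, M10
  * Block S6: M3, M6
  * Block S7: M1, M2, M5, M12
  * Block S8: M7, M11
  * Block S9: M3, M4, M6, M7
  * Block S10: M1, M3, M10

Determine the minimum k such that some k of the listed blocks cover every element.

5

S2, S3, S7, S9, and S10 cover everything between them: the union {M1, M2, M3, M4, M5, M6, M7, M8, M9, M10, M11, M12} is all of U.
No 4 of the 10 blocks cover everything (all 210 combinations miss at least one element), so 5 is optimal.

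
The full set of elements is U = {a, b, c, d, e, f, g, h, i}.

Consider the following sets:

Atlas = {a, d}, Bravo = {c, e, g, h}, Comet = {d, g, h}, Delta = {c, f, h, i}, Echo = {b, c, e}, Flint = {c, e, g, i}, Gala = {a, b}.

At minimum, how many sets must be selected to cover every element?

4

Take {Atlas, Bravo, Delta, Echo}. Their union is {a, b, c, d, e, f, g, h, i}, which is all 9 elements.
Only Delta contains f, so Delta is forced; the remaining 5 elements need at least 3 more sets (each remaining set adds at most 2) — so at least 4 sets are needed, and 4 is optimal.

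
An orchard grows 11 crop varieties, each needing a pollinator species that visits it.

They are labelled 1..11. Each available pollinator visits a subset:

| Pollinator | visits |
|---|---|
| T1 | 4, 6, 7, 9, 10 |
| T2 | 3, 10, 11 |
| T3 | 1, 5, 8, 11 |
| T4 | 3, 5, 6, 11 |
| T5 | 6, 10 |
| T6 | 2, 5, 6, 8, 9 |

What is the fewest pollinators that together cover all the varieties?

T1 and T3 and T4 and T6 together: T1 ∪ T3 ∪ T4 ∪ T6 = {1, 2, 3, 4, 5, 6, 7, 8, 9, 10, 11} — every variety is covered.
No 3 of the 6 pollinators cover everything (all 20 combinations miss at least one variety), so 4 is optimal.

4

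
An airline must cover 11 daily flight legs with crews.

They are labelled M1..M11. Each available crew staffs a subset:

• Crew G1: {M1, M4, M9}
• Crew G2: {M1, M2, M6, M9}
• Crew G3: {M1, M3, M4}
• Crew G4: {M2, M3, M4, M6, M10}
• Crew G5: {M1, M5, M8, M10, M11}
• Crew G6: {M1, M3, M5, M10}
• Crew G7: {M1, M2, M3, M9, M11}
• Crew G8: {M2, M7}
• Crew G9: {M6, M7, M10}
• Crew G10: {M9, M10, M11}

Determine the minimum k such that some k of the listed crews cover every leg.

4

Take {G4, G5, G7, G8}. Their union is {M1, M2, M3, M4, M5, M6, M7, M8, M9, M10, M11}, which is all 11 legs.
No 3 of the 10 crews cover everything (all 120 combinations miss at least one leg), so 4 is optimal.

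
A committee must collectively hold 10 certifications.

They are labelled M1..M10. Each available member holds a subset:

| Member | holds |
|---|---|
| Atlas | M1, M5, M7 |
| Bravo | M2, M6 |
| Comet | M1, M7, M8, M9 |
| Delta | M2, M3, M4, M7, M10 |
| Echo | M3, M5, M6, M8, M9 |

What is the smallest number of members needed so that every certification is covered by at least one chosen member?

3

Comet and Delta and Echo together: Comet ∪ Delta ∪ Echo = {M1, M2, M3, M4, M5, M6, M7, M8, M9, M10} — every certification is covered.
Only Delta contains M4, so Delta is forced; the remaining 5 certifications need at least 2 more members (each remaining member adds at most 4) — so at least 3 members are needed, and 3 is optimal.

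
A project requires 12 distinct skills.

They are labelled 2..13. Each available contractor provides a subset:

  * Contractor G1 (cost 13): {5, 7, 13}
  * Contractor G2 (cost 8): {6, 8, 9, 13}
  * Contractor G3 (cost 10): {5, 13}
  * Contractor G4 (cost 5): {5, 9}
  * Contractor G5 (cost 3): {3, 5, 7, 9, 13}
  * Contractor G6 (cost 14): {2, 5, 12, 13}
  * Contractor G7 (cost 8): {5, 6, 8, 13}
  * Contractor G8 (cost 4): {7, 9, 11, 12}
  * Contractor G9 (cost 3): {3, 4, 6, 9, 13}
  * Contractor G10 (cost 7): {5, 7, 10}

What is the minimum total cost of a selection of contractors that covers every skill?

36

G2, G6, G8, G9, G10 together cover every skill (G2 ∪ G6 ∪ G8 ∪ G9 ∪ G10 = {2, 3, 4, 5, 6, 7, 8, 9, 10, 11, 12, 13}); total cost 8 + 14 + 4 + 3 + 7 = 36.
The greedy pick G5, G9, G8, G10, G2, G6 costs 39; no covering selection beats 36.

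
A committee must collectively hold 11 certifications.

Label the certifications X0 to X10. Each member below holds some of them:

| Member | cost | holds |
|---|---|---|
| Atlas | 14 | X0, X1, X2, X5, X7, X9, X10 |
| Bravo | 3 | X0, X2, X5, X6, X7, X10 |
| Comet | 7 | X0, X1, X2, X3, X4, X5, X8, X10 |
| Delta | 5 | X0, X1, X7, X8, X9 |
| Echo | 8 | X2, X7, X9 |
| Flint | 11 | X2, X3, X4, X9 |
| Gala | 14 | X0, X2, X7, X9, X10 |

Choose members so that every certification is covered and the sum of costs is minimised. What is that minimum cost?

Bravo, Comet, Delta together cover every certification (Bravo ∪ Comet ∪ Delta = {X0, X1, X2, X3, X4, X5, X6, X7, X8, X9, X10}); total cost 3 + 7 + 5 = 15.
No covering selection has total cost below 15.

15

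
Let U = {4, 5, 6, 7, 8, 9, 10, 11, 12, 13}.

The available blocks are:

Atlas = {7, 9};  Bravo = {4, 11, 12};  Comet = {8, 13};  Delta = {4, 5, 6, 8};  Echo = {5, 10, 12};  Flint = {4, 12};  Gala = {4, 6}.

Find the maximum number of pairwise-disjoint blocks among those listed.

4

Atlas, Comet, Echo, Gala are pairwise disjoint (Atlas={7,9}; Comet={8,13}; Echo={5,10,12}; Gala={4,6}).
Every remaining block overlaps one of these, and no 5 of the listed blocks are pairwise disjoint, so 4 is the maximum.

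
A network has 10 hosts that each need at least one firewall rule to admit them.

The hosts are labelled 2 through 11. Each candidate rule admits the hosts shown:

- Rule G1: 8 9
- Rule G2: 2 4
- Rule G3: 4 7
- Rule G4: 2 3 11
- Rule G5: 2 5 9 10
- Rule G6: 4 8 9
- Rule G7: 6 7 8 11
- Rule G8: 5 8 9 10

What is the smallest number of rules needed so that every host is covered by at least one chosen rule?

Take {G3, G4, G5, G7}. Their union is {2, 3, 4, 5, 6, 7, 8, 9, 10, 11}, which is all 10 hosts.
No 3 of the 8 rules cover everything (all 56 combinations miss at least one host), so 4 is optimal.

4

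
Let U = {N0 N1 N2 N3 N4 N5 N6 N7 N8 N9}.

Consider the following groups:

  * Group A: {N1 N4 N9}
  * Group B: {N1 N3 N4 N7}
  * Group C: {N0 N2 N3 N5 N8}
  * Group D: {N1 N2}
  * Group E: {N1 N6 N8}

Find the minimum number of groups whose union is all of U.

4

A, B, C, and E cover everything between them: the union {N0, N1, N2, N3, N4, N5, N6, N7, N8, N9} is all of U.
No 3 of the 5 groups cover everything (all 10 combinations miss at least one point), so 4 is optimal.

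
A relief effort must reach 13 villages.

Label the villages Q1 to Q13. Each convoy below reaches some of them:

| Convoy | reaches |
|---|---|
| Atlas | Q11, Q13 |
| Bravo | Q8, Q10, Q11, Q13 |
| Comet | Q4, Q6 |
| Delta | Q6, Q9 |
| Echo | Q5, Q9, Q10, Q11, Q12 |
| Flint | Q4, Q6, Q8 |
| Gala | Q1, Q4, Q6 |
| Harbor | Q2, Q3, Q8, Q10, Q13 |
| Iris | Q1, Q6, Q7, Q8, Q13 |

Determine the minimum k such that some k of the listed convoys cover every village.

4

Echo and Flint and Harbor and Iris together: Echo ∪ Flint ∪ Harbor ∪ Iris = {Q1, Q2, Q3, Q4, Q5, Q6, Q7, Q8, Q9, Q10, Q11, Q12, Q13} — every village is covered.
No 3 of the 9 convoys cover everything (all 84 combinations miss at least one village), so 4 is optimal.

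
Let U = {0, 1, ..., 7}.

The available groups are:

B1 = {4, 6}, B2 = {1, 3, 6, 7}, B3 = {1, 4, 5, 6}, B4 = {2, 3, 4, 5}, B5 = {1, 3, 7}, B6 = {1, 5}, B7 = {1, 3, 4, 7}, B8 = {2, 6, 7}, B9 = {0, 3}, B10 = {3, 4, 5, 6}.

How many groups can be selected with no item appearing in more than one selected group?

B1, B6, B9 are pairwise disjoint (B1={4,6}; B6={1,5}; B9={0,3}).
Every remaining group overlaps one of these, and no 4 of the listed groups are pairwise disjoint, so 3 is the maximum.

3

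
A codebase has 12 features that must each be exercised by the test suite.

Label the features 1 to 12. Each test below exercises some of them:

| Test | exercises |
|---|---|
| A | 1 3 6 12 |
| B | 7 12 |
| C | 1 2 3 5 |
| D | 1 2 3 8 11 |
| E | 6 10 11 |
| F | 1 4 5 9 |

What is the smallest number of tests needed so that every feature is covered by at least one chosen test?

Take {B, D, E, F}. Their union is {1, 2, 3, 4, 5, 6, 7, 8, 9, 10, 11, 12}, which is all 12 features.
Only D contains 8, so D is forced; the remaining 7 features need at least 3 more tests (each remaining test adds at most 3) — so at least 4 tests are needed, and 4 is optimal.

4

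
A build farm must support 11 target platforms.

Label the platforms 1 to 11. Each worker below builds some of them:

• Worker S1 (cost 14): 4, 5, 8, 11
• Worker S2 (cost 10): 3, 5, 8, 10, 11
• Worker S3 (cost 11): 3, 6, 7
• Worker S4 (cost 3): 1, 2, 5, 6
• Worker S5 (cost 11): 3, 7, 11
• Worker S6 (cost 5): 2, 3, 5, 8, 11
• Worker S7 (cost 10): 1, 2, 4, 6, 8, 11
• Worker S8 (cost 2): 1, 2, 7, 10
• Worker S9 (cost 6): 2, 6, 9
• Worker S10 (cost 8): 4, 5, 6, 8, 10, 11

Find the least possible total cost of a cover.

21

S6, S8, S9, S10 together cover every platform (S6 ∪ S8 ∪ S9 ∪ S10 = {1, 2, 3, 4, 5, 6, 7, 8, 9, 10, 11}); total cost 5 + 2 + 6 + 8 = 21.
The greedy pick S8, S6, S4, S9, S10 costs 24; no covering selection beats 21.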